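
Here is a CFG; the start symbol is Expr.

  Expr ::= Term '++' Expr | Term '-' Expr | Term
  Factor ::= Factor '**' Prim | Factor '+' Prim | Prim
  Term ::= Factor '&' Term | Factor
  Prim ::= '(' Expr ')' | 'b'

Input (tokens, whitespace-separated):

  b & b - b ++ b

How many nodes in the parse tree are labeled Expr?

3

[Expr [Term [Factor [Prim b]] & [Term [Factor [Prim b]]]] - [Expr [Term [Factor [Prim b]]] ++ [Expr [Term [Factor [Prim b]]]]]]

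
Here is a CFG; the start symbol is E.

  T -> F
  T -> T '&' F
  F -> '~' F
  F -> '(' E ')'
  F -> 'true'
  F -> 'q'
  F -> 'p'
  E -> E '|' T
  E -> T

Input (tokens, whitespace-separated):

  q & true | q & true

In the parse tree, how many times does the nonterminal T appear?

[E [E [T [T [F q]] & [F true]]] | [T [T [F q]] & [F true]]]

4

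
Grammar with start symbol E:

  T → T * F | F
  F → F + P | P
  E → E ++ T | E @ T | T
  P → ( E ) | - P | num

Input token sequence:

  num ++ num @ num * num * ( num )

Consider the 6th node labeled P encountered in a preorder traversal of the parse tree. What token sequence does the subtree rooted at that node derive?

num

[E [E [E [T [F [P num]]]] ++ [T [F [P num]]]] @ [T [T [T [F [P num]]] * [F [P num]]] * [F [P ( [E [T [F [P num]]]] )]]]]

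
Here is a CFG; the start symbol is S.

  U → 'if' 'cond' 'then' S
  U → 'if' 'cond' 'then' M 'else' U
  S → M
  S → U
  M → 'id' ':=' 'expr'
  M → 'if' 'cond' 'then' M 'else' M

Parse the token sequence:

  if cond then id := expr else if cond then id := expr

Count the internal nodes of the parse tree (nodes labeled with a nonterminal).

6

[S [U if cond then [M id := expr] else [U if cond then [S [M id := expr]]]]]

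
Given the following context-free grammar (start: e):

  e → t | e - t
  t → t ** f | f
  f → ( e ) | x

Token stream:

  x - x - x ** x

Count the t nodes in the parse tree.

[e [e [e [t [f x]]] - [t [f x]]] - [t [t [f x]] ** [f x]]]

4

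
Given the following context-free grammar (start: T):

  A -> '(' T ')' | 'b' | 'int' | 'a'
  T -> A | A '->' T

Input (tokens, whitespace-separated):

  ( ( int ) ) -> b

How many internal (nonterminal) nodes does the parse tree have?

[T [A ( [T [A ( [T [A int]] )]] )] -> [T [A b]]]

8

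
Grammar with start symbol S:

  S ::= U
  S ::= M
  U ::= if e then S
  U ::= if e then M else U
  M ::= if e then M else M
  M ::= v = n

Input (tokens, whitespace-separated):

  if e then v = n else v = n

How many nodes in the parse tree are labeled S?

1

[S [M if e then [M v = n] else [M v = n]]]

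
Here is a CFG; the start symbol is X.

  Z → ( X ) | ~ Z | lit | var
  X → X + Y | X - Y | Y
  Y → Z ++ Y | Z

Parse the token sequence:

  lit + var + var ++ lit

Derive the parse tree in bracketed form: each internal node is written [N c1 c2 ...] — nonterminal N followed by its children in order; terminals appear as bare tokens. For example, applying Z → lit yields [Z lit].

X
X + Y
X + Y + Y
Y + Y + Y
Z + Y + Y
lit + Y + Y
lit + Z + Y
lit + var + Y
lit + var + Z ++ Y
lit + var + var ++ Y
lit + var + var ++ Z
lit + var + var ++ lit

[X [X [X [Y [Z lit]]] + [Y [Z var]]] + [Y [Z var] ++ [Y [Z lit]]]]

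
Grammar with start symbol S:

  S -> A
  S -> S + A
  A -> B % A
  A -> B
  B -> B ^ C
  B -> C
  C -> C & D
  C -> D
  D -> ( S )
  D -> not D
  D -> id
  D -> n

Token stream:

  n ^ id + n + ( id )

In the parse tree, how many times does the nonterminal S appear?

4

[S [S [S [A [B [B [C [D n]]] ^ [C [D id]]]]] + [A [B [C [D n]]]]] + [A [B [C [D ( [S [A [B [C [D id]]]]] )]]]]]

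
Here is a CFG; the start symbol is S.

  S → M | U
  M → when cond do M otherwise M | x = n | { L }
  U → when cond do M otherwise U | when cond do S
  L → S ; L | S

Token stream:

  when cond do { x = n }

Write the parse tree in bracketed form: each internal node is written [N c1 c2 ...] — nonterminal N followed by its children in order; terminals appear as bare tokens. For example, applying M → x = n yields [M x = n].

S
U
when cond do S
when cond do M
when cond do { L }
when cond do { S }
when cond do { M }
when cond do { x = n }

[S [U when cond do [S [M { [L [S [M x = n]]] }]]]]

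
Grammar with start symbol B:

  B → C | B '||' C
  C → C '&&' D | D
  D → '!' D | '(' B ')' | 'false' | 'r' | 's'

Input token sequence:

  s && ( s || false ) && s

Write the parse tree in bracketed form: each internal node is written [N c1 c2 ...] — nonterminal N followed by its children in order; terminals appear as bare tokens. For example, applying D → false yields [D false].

[B [C [C [C [D s]] && [D ( [B [B [C [D s]]] || [C [D false]]] )]] && [D s]]]

B
C
C && D
C && D && D
D && D && D
s && D && D
s && ( B ) && D
s && ( B || C ) && D
s && ( C || C ) && D
s && ( D || C ) && D
s && ( s || C ) && D
s && ( s || D ) && D
s && ( s || false ) && D
s && ( s || false ) && s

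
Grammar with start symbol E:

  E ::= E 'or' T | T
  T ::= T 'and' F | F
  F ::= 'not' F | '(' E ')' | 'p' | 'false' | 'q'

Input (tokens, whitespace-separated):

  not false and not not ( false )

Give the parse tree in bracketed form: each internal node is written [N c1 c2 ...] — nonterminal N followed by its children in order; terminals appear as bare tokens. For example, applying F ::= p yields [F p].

[E [T [T [F not [F false]]] and [F not [F not [F ( [E [T [F false]]] )]]]]]

E
T
T and F
F and F
not F and F
not false and F
not false and not F
not false and not not F
not false and not not ( E )
not false and not not ( T )
not false and not not ( F )
not false and not not ( false )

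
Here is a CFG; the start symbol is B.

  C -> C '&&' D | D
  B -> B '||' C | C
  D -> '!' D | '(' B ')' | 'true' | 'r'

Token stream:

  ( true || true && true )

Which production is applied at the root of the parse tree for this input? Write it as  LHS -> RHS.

B -> C

[B [C [D ( [B [B [C [D true]]] || [C [C [D true]] && [D true]]] )]]]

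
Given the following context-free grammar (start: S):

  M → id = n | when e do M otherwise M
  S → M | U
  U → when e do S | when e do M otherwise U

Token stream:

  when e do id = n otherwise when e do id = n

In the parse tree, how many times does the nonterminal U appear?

[S [U when e do [M id = n] otherwise [U when e do [S [M id = n]]]]]

2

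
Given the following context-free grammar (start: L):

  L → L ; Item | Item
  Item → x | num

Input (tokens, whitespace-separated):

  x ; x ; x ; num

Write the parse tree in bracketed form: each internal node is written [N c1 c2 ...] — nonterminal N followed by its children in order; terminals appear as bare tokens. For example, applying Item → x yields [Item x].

L
L ; Item
L ; Item ; Item
L ; Item ; Item ; Item
Item ; Item ; Item ; Item
x ; Item ; Item ; Item
x ; x ; Item ; Item
x ; x ; x ; Item
x ; x ; x ; num

[L [L [L [L [Item x]] ; [Item x]] ; [Item x]] ; [Item num]]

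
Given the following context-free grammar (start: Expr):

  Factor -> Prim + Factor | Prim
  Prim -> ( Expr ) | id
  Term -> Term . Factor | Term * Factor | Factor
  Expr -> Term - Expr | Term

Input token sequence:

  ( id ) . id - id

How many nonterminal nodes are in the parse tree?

[Expr [Term [Term [Factor [Prim ( [Expr [Term [Factor [Prim id]]]] )]]] . [Factor [Prim id]]] - [Expr [Term [Factor [Prim id]]]]]

15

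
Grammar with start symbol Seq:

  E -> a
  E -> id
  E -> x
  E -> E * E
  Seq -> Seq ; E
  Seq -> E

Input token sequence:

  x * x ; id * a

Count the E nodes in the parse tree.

[Seq [Seq [E [E x] * [E x]]] ; [E [E id] * [E a]]]

6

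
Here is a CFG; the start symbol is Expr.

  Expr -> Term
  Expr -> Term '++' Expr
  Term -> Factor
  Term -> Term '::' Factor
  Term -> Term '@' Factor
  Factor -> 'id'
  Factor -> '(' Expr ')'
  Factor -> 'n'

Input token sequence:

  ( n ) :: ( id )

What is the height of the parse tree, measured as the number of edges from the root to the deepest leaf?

[Expr [Term [Term [Factor ( [Expr [Term [Factor n]]] )]] :: [Factor ( [Expr [Term [Factor id]]] )]]]

7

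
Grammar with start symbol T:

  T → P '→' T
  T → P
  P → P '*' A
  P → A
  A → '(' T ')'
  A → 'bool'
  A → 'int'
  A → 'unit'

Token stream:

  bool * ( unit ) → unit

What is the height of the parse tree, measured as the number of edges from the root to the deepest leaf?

6

[T [P [P [A bool]] * [A ( [T [P [A unit]]] )]] → [T [P [A unit]]]]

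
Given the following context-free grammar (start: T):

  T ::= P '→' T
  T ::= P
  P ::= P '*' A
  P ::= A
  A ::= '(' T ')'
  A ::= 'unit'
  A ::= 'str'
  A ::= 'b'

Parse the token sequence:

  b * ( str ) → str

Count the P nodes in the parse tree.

4

[T [P [P [A b]] * [A ( [T [P [A str]]] )]] → [T [P [A str]]]]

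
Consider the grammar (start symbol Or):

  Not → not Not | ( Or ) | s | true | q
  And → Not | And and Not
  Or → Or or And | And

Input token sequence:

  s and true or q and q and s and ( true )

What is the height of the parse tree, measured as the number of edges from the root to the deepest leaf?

6

[Or [Or [And [And [Not s]] and [Not true]]] or [And [And [And [And [Not q]] and [Not q]] and [Not s]] and [Not ( [Or [And [Not true]]] )]]]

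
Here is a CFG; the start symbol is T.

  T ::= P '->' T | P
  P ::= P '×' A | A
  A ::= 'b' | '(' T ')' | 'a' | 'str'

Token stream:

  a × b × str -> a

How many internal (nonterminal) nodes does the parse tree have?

10

[T [P [P [P [A a]] × [A b]] × [A str]] -> [T [P [A a]]]]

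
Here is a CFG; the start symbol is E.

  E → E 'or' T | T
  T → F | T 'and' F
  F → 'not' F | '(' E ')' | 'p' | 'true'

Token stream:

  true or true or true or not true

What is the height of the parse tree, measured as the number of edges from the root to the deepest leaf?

[E [E [E [E [T [F true]]] or [T [F true]]] or [T [F true]]] or [T [F not [F true]]]]

6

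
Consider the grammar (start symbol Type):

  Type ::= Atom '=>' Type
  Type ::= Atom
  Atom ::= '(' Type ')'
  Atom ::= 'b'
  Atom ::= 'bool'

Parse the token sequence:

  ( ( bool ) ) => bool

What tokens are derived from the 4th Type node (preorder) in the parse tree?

bool

[Type [Atom ( [Type [Atom ( [Type [Atom bool]] )]] )] => [Type [Atom bool]]]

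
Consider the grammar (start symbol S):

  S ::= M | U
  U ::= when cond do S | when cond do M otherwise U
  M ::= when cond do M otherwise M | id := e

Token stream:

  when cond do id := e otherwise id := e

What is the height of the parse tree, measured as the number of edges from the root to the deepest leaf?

[S [M when cond do [M id := e] otherwise [M id := e]]]

3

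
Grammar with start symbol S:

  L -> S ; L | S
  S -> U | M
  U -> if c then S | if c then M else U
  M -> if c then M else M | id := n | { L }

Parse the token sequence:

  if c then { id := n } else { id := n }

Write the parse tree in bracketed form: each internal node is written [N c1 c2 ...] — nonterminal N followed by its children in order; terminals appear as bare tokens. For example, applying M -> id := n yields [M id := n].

[S [M if c then [M { [L [S [M id := n]]] }] else [M { [L [S [M id := n]]] }]]]

S
M
if c then M else M
if c then { L } else M
if c then { S } else M
if c then { M } else M
if c then { id := n } else M
if c then { id := n } else { L }
if c then { id := n } else { S }
if c then { id := n } else { M }
if c then { id := n } else { id := n }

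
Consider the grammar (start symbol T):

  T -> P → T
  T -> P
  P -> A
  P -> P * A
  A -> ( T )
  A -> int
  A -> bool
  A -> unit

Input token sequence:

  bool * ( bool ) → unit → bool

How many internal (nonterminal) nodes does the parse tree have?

[T [P [P [A bool]] * [A ( [T [P [A bool]]] )]] → [T [P [A unit]] → [T [P [A bool]]]]]

14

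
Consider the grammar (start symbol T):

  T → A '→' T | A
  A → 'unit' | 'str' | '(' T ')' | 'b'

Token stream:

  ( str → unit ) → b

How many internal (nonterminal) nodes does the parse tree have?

[T [A ( [T [A str] → [T [A unit]]] )] → [T [A b]]]

8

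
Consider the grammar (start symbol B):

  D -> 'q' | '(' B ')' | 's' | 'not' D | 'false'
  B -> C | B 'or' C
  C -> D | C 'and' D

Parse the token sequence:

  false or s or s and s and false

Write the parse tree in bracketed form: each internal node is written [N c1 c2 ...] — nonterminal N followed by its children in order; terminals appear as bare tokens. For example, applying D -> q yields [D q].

B
B or C
B or C or C
C or C or C
D or C or C
false or C or C
false or D or C
false or s or C
false or s or C and D
false or s or C and D and D
false or s or D and D and D
false or s or s and D and D
false or s or s and s and D
false or s or s and s and false

[B [B [B [C [D false]]] or [C [D s]]] or [C [C [C [D s]] and [D s]] and [D false]]]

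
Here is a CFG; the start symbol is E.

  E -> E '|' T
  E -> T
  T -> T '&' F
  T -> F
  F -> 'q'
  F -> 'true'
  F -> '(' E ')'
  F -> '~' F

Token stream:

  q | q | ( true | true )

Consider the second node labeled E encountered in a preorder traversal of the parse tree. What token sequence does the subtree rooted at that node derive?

[E [E [E [T [F q]]] | [T [F q]]] | [T [F ( [E [E [T [F true]]] | [T [F true]]] )]]]

q | q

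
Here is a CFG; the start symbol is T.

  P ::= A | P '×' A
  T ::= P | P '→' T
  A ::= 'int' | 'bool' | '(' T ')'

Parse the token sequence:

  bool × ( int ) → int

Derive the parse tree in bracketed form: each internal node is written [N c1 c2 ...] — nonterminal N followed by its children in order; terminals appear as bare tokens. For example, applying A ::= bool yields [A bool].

[T [P [P [A bool]] × [A ( [T [P [A int]]] )]] → [T [P [A int]]]]

T
P → T
P × A → T
A × A → T
bool × A → T
bool × ( T ) → T
bool × ( P ) → T
bool × ( A ) → T
bool × ( int ) → T
bool × ( int ) → P
bool × ( int ) → A
bool × ( int ) → int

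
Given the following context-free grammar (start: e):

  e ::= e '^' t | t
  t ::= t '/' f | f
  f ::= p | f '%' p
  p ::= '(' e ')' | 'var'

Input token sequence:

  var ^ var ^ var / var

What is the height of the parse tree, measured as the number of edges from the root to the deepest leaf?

6

[e [e [e [t [f [p var]]]] ^ [t [f [p var]]]] ^ [t [t [f [p var]]] / [f [p var]]]]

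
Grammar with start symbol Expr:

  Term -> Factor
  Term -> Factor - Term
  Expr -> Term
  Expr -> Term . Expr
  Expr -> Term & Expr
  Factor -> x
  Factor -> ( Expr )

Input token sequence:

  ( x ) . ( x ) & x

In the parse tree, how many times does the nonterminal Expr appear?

5

[Expr [Term [Factor ( [Expr [Term [Factor x]]] )]] . [Expr [Term [Factor ( [Expr [Term [Factor x]]] )]] & [Expr [Term [Factor x]]]]]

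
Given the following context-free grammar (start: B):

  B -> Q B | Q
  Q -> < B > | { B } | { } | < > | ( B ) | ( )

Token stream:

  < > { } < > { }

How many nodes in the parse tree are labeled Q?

4

[B [Q < >] [B [Q { }] [B [Q < >] [B [Q { }]]]]]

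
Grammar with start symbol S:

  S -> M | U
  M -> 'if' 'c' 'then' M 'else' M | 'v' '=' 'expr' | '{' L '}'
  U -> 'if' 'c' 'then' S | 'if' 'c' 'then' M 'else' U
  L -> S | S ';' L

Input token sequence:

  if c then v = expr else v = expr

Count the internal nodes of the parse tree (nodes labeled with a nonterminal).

4

[S [M if c then [M v = expr] else [M v = expr]]]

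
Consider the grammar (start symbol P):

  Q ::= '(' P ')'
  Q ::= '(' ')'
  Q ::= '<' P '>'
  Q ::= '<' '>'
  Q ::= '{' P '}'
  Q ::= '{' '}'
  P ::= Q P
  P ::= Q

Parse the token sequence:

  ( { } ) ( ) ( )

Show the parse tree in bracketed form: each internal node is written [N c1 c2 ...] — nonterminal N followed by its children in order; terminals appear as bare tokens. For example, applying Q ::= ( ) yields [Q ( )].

[P [Q ( [P [Q { }]] )] [P [Q ( )] [P [Q ( )]]]]

P
Q P
( P ) P
( Q ) P
( { } ) P
( { } ) Q P
( { } ) ( ) P
( { } ) ( ) Q
( { } ) ( ) ( )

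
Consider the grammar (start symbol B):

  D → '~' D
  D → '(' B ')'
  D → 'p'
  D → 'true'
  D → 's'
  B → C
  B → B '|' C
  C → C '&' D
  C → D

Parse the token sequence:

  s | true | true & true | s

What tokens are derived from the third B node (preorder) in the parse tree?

[B [B [B [B [C [D s]]] | [C [D true]]] | [C [C [D true]] & [D true]]] | [C [D s]]]

s | true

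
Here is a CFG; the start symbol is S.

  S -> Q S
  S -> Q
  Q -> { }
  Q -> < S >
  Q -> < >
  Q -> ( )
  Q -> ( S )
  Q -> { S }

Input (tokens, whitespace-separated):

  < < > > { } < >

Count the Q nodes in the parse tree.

4

[S [Q < [S [Q < >]] >] [S [Q { }] [S [Q < >]]]]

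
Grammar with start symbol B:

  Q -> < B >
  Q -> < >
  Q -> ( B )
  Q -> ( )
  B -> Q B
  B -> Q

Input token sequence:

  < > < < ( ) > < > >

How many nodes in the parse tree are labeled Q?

5

[B [Q < >] [B [Q < [B [Q < [B [Q ( )]] >] [B [Q < >]]] >]]]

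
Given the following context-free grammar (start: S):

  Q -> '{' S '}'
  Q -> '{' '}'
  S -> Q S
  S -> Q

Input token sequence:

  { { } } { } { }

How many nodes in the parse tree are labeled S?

4

[S [Q { [S [Q { }]] }] [S [Q { }] [S [Q { }]]]]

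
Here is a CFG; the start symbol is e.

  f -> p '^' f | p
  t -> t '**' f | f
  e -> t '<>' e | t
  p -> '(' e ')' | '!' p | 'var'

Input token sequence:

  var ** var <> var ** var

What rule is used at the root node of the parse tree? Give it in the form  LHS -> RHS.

e -> t '<>' e

[e [t [t [f [p var]]] ** [f [p var]]] <> [e [t [t [f [p var]]] ** [f [p var]]]]]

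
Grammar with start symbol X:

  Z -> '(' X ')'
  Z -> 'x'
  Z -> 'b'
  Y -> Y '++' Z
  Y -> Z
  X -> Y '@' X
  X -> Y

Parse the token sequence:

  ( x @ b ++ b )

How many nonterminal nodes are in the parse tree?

[X [Y [Z ( [X [Y [Z x]] @ [X [Y [Y [Z b]] ++ [Z b]]]] )]]]

11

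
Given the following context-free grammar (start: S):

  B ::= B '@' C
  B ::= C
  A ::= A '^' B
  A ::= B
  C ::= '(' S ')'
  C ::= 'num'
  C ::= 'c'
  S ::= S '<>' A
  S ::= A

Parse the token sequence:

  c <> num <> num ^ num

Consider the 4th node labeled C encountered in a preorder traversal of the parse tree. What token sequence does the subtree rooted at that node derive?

num

[S [S [S [A [B [C c]]]] <> [A [B [C num]]]] <> [A [A [B [C num]]] ^ [B [C num]]]]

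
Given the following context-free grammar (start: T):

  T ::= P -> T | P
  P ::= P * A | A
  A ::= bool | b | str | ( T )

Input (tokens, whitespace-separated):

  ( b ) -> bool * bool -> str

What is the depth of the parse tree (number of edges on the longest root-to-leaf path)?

6

[T [P [A ( [T [P [A b]]] )]] -> [T [P [P [A bool]] * [A bool]] -> [T [P [A str]]]]]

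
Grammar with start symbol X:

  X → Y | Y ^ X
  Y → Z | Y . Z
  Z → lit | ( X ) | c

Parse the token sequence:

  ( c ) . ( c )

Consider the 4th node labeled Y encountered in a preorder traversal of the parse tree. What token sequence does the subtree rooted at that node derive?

[X [Y [Y [Z ( [X [Y [Z c]]] )]] . [Z ( [X [Y [Z c]]] )]]]

c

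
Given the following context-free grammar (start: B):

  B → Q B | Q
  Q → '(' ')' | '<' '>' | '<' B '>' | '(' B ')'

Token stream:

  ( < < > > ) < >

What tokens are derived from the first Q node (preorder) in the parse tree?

( < < > > )

[B [Q ( [B [Q < [B [Q < >]] >]] )] [B [Q < >]]]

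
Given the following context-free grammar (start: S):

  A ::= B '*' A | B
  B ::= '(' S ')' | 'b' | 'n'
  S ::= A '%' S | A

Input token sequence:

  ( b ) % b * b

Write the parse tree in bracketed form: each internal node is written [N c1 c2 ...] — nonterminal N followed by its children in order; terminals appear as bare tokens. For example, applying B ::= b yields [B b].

[S [A [B ( [S [A [B b]]] )]] % [S [A [B b] * [A [B b]]]]]

S
A % S
B % S
( S ) % S
( A ) % S
( B ) % S
( b ) % S
( b ) % A
( b ) % B * A
( b ) % b * A
( b ) % b * B
( b ) % b * b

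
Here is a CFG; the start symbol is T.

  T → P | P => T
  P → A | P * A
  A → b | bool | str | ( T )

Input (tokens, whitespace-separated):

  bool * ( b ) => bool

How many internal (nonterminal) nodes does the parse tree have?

11

[T [P [P [A bool]] * [A ( [T [P [A b]]] )]] => [T [P [A bool]]]]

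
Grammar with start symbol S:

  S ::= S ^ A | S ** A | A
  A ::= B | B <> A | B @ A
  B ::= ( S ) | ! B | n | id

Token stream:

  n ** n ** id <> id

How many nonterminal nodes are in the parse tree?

11

[S [S [S [A [B n]]] ** [A [B n]]] ** [A [B id] <> [A [B id]]]]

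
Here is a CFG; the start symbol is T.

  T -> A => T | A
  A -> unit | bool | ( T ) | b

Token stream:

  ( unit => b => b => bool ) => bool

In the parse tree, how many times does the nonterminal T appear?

[T [A ( [T [A unit] => [T [A b] => [T [A b] => [T [A bool]]]]] )] => [T [A bool]]]

6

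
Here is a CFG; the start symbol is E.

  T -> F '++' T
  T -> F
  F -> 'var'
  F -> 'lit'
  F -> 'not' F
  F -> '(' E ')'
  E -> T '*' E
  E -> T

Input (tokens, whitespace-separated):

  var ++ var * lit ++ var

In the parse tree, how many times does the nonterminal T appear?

[E [T [F var] ++ [T [F var]]] * [E [T [F lit] ++ [T [F var]]]]]

4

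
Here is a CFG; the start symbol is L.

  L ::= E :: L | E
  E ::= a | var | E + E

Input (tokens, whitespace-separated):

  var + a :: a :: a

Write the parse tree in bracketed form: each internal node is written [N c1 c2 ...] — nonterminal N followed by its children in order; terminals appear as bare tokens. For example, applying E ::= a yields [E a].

L
E :: L
E + E :: L
var + E :: L
var + a :: L
var + a :: E :: L
var + a :: a :: L
var + a :: a :: E
var + a :: a :: a

[L [E [E var] + [E a]] :: [L [E a] :: [L [E a]]]]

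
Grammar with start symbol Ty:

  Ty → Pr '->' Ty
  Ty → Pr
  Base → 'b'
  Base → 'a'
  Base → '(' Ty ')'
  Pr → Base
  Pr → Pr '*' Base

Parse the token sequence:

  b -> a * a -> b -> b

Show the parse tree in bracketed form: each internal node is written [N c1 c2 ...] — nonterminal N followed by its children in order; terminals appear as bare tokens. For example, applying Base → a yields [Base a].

[Ty [Pr [Base b]] -> [Ty [Pr [Pr [Base a]] * [Base a]] -> [Ty [Pr [Base b]] -> [Ty [Pr [Base b]]]]]]

Ty
Pr -> Ty
Base -> Ty
b -> Ty
b -> Pr -> Ty
b -> Pr * Base -> Ty
b -> Base * Base -> Ty
b -> a * Base -> Ty
b -> a * a -> Ty
b -> a * a -> Pr -> Ty
b -> a * a -> Base -> Ty
b -> a * a -> b -> Ty
b -> a * a -> b -> Pr
b -> a * a -> b -> Base
b -> a * a -> b -> b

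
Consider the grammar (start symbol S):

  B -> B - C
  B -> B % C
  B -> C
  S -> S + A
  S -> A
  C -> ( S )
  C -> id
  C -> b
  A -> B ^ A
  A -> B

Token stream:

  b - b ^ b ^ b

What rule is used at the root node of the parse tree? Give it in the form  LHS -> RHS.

[S [A [B [B [C b]] - [C b]] ^ [A [B [C b]] ^ [A [B [C b]]]]]]

S -> A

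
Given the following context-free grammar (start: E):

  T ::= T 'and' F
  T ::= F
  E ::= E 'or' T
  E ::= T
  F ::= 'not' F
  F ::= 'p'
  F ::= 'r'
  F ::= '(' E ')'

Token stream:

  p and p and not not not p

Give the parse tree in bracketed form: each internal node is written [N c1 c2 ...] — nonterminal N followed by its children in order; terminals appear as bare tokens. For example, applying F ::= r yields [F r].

[E [T [T [T [F p]] and [F p]] and [F not [F not [F not [F p]]]]]]

E
T
T and F
T and F and F
F and F and F
p and F and F
p and p and F
p and p and not F
p and p and not not F
p and p and not not not F
p and p and not not not p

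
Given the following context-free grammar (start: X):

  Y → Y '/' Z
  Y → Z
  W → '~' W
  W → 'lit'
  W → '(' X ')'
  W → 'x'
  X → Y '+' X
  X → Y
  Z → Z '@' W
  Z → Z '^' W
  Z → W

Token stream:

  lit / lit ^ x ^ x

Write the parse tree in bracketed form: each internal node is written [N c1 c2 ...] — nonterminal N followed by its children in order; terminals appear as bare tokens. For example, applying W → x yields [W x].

X
Y
Y / Z
Z / Z
W / Z
lit / Z
lit / Z ^ W
lit / Z ^ W ^ W
lit / W ^ W ^ W
lit / lit ^ W ^ W
lit / lit ^ x ^ W
lit / lit ^ x ^ x

[X [Y [Y [Z [W lit]]] / [Z [Z [Z [W lit]] ^ [W x]] ^ [W x]]]]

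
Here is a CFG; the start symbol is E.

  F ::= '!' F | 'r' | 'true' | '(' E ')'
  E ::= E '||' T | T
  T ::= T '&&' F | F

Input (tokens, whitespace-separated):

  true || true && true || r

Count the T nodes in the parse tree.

4

[E [E [E [T [F true]]] || [T [T [F true]] && [F true]]] || [T [F r]]]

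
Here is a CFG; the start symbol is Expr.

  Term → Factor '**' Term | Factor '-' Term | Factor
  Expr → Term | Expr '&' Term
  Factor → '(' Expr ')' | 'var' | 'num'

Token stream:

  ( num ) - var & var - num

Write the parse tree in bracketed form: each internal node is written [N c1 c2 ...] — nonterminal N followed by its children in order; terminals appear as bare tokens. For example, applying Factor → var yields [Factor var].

Expr
Expr & Term
Term & Term
Factor - Term & Term
( Expr ) - Term & Term
( Term ) - Term & Term
( Factor ) - Term & Term
( num ) - Term & Term
( num ) - Factor & Term
( num ) - var & Term
( num ) - var & Factor - Term
( num ) - var & var - Term
( num ) - var & var - Factor
( num ) - var & var - num

[Expr [Expr [Term [Factor ( [Expr [Term [Factor num]]] )] - [Term [Factor var]]]] & [Term [Factor var] - [Term [Factor num]]]]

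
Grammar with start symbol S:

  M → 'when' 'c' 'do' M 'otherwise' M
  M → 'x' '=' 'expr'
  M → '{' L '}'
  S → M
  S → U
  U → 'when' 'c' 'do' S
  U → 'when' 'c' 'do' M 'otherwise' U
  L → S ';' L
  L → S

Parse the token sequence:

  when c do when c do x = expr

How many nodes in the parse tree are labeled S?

[S [U when c do [S [U when c do [S [M x = expr]]]]]]

3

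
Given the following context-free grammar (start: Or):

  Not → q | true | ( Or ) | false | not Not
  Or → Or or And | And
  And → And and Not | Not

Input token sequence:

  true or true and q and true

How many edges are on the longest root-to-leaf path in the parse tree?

5

[Or [Or [And [Not true]]] or [And [And [And [Not true]] and [Not q]] and [Not true]]]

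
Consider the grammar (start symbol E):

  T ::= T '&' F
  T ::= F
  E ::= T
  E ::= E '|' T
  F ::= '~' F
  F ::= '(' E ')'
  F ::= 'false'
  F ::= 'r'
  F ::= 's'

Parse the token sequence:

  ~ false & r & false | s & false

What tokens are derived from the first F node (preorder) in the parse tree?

[E [E [T [T [T [F ~ [F false]]] & [F r]] & [F false]]] | [T [T [F s]] & [F false]]]

~ false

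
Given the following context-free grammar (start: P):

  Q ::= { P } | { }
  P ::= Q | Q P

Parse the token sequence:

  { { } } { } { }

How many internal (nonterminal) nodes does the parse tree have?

[P [Q { [P [Q { }]] }] [P [Q { }] [P [Q { }]]]]

8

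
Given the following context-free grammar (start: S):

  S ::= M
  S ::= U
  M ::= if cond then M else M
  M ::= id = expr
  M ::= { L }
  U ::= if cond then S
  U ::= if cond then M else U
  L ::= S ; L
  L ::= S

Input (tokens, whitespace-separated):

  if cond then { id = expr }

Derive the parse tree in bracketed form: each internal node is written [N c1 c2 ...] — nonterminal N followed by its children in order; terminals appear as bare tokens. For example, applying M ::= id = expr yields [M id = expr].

[S [U if cond then [S [M { [L [S [M id = expr]]] }]]]]

S
U
if cond then S
if cond then M
if cond then { L }
if cond then { S }
if cond then { M }
if cond then { id = expr }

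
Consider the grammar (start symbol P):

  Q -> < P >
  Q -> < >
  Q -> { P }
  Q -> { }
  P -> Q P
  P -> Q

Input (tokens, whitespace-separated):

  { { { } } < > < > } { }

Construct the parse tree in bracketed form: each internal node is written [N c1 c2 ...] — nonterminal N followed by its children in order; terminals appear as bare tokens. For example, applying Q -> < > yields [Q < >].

[P [Q { [P [Q { [P [Q { }]] }] [P [Q < >] [P [Q < >]]]] }] [P [Q { }]]]

P
Q P
{ P } P
{ Q P } P
{ { P } P } P
{ { Q } P } P
{ { { } } P } P
{ { { } } Q P } P
{ { { } } < > P } P
{ { { } } < > Q } P
{ { { } } < > < > } P
{ { { } } < > < > } Q
{ { { } } < > < > } { }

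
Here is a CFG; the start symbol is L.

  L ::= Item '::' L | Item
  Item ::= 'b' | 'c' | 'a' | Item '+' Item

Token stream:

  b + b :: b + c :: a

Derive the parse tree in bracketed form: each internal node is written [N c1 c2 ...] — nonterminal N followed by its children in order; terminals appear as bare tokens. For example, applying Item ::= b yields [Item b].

L
Item :: L
Item + Item :: L
b + Item :: L
b + b :: L
b + b :: Item :: L
b + b :: Item + Item :: L
b + b :: b + Item :: L
b + b :: b + c :: L
b + b :: b + c :: Item
b + b :: b + c :: a

[L [Item [Item b] + [Item b]] :: [L [Item [Item b] + [Item c]] :: [L [Item a]]]]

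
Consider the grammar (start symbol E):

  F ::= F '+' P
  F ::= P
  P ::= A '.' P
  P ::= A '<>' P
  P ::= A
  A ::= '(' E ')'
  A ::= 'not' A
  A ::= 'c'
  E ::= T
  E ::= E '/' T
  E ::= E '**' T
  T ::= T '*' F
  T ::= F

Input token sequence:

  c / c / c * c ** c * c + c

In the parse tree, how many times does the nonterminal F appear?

[E [E [E [E [T [F [P [A c]]]]] / [T [F [P [A c]]]]] / [T [T [F [P [A c]]]] * [F [P [A c]]]]] ** [T [T [F [P [A c]]]] * [F [F [P [A c]]] + [P [A c]]]]]

7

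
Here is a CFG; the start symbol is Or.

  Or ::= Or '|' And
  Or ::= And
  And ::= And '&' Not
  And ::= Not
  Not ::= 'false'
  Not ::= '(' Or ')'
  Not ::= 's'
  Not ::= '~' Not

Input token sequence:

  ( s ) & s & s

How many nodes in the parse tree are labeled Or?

[Or [And [And [And [Not ( [Or [And [Not s]]] )]] & [Not s]] & [Not s]]]

2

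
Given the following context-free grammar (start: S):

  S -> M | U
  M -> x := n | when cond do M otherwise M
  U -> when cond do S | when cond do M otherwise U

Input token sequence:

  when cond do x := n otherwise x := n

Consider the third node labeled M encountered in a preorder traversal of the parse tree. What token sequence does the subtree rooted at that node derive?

[S [M when cond do [M x := n] otherwise [M x := n]]]

x := n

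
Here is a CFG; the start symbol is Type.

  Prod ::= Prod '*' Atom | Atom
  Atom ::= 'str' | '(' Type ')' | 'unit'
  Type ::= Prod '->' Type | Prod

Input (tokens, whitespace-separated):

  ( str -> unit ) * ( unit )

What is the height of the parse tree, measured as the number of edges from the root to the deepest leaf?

[Type [Prod [Prod [Atom ( [Type [Prod [Atom str]] -> [Type [Prod [Atom unit]]]] )]] * [Atom ( [Type [Prod [Atom unit]]] )]]]

8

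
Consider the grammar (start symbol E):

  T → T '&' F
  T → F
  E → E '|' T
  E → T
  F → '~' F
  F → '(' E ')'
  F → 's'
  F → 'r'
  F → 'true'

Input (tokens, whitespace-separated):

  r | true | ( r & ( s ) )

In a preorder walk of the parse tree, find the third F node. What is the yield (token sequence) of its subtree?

( r & ( s ) )

[E [E [E [T [F r]]] | [T [F true]]] | [T [F ( [E [T [T [F r]] & [F ( [E [T [F s]]] )]]] )]]]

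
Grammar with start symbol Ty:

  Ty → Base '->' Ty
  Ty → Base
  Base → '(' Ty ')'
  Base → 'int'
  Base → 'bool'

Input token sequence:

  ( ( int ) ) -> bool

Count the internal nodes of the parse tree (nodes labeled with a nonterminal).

8

[Ty [Base ( [Ty [Base ( [Ty [Base int]] )]] )] -> [Ty [Base bool]]]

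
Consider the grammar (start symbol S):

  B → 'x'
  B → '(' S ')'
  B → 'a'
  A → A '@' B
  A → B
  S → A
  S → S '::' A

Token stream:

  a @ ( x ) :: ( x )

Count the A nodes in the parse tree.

5

[S [S [A [A [B a]] @ [B ( [S [A [B x]]] )]]] :: [A [B ( [S [A [B x]]] )]]]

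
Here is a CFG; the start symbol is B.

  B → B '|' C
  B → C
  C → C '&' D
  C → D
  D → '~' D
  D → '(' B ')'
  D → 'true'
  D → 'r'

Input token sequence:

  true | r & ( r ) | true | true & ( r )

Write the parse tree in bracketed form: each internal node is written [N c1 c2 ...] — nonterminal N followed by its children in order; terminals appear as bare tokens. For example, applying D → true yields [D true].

B
B | C
B | C | C
B | C | C | C
C | C | C | C
D | C | C | C
true | C | C | C
true | C & D | C | C
true | D & D | C | C
true | r & D | C | C
true | r & ( B ) | C | C
true | r & ( C ) | C | C
true | r & ( D ) | C | C
true | r & ( r ) | C | C
true | r & ( r ) | D | C
true | r & ( r ) | true | C
true | r & ( r ) | true | C & D
true | r & ( r ) | true | D & D
true | r & ( r ) | true | true & D
true | r & ( r ) | true | true & ( B )
true | r & ( r ) | true | true & ( C )
true | r & ( r ) | true | true & ( D )
true | r & ( r ) | true | true & ( r )

[B [B [B [B [C [D true]]] | [C [C [D r]] & [D ( [B [C [D r]]] )]]] | [C [D true]]] | [C [C [D true]] & [D ( [B [C [D r]]] )]]]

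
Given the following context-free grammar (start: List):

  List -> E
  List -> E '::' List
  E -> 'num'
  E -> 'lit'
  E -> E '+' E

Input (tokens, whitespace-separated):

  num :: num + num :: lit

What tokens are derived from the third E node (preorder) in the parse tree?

num

[List [E num] :: [List [E [E num] + [E num]] :: [List [E lit]]]]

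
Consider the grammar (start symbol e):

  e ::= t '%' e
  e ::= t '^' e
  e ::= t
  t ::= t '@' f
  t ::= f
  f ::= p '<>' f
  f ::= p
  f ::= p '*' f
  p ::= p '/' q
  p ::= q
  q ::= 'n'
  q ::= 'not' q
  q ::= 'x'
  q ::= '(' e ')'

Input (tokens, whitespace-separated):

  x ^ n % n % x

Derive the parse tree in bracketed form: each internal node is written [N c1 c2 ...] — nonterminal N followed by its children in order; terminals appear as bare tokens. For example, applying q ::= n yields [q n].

[e [t [f [p [q x]]]] ^ [e [t [f [p [q n]]]] % [e [t [f [p [q n]]]] % [e [t [f [p [q x]]]]]]]]

e
t ^ e
f ^ e
p ^ e
q ^ e
x ^ e
x ^ t % e
x ^ f % e
x ^ p % e
x ^ q % e
x ^ n % e
x ^ n % t % e
x ^ n % f % e
x ^ n % p % e
x ^ n % q % e
x ^ n % n % e
x ^ n % n % t
x ^ n % n % f
x ^ n % n % p
x ^ n % n % q
x ^ n % n % x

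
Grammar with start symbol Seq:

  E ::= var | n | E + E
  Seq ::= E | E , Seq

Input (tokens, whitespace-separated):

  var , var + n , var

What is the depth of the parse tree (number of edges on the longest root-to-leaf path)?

4

[Seq [E var] , [Seq [E [E var] + [E n]] , [Seq [E var]]]]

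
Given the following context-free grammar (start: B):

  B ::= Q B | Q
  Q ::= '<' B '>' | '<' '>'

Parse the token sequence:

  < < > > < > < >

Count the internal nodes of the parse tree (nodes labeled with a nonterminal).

[B [Q < [B [Q < >]] >] [B [Q < >] [B [Q < >]]]]

8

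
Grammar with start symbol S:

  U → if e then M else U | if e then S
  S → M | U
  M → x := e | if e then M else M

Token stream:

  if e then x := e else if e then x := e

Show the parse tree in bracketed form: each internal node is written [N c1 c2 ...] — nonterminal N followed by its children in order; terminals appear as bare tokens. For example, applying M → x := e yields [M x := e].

[S [U if e then [M x := e] else [U if e then [S [M x := e]]]]]

S
U
if e then M else U
if e then x := e else U
if e then x := e else if e then S
if e then x := e else if e then M
if e then x := e else if e then x := e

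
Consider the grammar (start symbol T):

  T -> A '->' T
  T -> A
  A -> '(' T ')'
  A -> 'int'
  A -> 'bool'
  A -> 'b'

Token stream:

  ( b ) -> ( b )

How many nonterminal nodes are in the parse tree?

8

[T [A ( [T [A b]] )] -> [T [A ( [T [A b]] )]]]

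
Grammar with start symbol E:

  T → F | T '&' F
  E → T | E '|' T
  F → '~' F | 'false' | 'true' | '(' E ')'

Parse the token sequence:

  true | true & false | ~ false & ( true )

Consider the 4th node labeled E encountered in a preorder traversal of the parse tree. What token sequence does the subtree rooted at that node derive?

true

[E [E [E [T [F true]]] | [T [T [F true]] & [F false]]] | [T [T [F ~ [F false]]] & [F ( [E [T [F true]]] )]]]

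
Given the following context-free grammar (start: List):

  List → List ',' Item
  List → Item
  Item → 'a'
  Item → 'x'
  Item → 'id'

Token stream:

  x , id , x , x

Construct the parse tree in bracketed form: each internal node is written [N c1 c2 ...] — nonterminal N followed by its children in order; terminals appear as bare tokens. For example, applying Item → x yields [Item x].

List
List , Item
List , Item , Item
List , Item , Item , Item
Item , Item , Item , Item
x , Item , Item , Item
x , id , Item , Item
x , id , x , Item
x , id , x , x

[List [List [List [List [Item x]] , [Item id]] , [Item x]] , [Item x]]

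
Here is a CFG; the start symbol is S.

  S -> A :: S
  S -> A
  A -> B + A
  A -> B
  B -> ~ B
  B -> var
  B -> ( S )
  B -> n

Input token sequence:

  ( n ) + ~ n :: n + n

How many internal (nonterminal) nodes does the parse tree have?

14

[S [A [B ( [S [A [B n]]] )] + [A [B ~ [B n]]]] :: [S [A [B n] + [A [B n]]]]]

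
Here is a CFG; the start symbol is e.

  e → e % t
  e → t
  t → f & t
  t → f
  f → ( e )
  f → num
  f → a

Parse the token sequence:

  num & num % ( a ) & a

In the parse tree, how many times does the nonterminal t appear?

[e [e [t [f num] & [t [f num]]]] % [t [f ( [e [t [f a]]] )] & [t [f a]]]]

5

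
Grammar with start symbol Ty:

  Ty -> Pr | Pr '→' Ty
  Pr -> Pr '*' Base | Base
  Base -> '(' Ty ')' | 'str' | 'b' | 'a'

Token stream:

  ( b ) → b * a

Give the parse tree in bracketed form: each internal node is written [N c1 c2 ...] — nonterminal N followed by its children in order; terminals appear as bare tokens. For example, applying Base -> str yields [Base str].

Ty
Pr → Ty
Base → Ty
( Ty ) → Ty
( Pr ) → Ty
( Base ) → Ty
( b ) → Ty
( b ) → Pr
( b ) → Pr * Base
( b ) → Base * Base
( b ) → b * Base
( b ) → b * a

[Ty [Pr [Base ( [Ty [Pr [Base b]]] )]] → [Ty [Pr [Pr [Base b]] * [Base a]]]]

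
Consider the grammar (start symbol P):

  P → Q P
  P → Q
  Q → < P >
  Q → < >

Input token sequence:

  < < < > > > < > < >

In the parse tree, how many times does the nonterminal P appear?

[P [Q < [P [Q < [P [Q < >]] >]] >] [P [Q < >] [P [Q < >]]]]

5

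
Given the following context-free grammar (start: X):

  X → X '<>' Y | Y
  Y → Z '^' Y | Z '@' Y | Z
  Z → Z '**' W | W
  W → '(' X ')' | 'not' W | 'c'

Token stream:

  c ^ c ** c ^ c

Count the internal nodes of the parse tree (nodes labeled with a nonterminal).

[X [Y [Z [W c]] ^ [Y [Z [Z [W c]] ** [W c]] ^ [Y [Z [W c]]]]]]

12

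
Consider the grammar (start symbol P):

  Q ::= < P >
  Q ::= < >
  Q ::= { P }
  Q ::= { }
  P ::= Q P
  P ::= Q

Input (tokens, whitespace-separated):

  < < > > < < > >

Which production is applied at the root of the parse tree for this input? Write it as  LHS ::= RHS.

P ::= Q P

[P [Q < [P [Q < >]] >] [P [Q < [P [Q < >]] >]]]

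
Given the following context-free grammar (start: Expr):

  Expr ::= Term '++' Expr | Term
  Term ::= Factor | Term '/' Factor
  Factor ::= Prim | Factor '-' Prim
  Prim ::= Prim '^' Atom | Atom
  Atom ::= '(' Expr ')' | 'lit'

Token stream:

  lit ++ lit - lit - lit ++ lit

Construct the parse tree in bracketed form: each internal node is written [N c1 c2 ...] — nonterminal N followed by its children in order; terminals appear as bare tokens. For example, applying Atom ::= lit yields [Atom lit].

[Expr [Term [Factor [Prim [Atom lit]]]] ++ [Expr [Term [Factor [Factor [Factor [Prim [Atom lit]]] - [Prim [Atom lit]]] - [Prim [Atom lit]]]] ++ [Expr [Term [Factor [Prim [Atom lit]]]]]]]

Expr
Term ++ Expr
Factor ++ Expr
Prim ++ Expr
Atom ++ Expr
lit ++ Expr
lit ++ Term ++ Expr
lit ++ Factor ++ Expr
lit ++ Factor - Prim ++ Expr
lit ++ Factor - Prim - Prim ++ Expr
lit ++ Prim - Prim - Prim ++ Expr
lit ++ Atom - Prim - Prim ++ Expr
lit ++ lit - Prim - Prim ++ Expr
lit ++ lit - Atom - Prim ++ Expr
lit ++ lit - lit - Prim ++ Expr
lit ++ lit - lit - Atom ++ Expr
lit ++ lit - lit - lit ++ Expr
lit ++ lit - lit - lit ++ Term
lit ++ lit - lit - lit ++ Factor
lit ++ lit - lit - lit ++ Prim
lit ++ lit - lit - lit ++ Atom
lit ++ lit - lit - lit ++ lit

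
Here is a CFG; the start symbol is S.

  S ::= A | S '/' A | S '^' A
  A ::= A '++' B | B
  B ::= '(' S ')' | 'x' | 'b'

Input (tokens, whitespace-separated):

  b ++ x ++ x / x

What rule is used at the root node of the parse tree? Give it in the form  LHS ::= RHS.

S ::= S '/' A

[S [S [A [A [A [B b]] ++ [B x]] ++ [B x]]] / [A [B x]]]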